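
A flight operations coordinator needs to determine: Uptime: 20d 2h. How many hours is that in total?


Days: 20
Extra hours: 2
Hours per day: 24
Days to hours: 20 x 24 = 480
Total: 480 + 2 = 482

482


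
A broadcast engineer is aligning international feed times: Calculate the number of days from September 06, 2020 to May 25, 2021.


Start date: 2020-09-06
End date: 2021-05-25
Sep 2020: +25 days
Oct 2020: +31 days
Nov 2020: +30 days
... (6 more months)
Total: 261 days

261


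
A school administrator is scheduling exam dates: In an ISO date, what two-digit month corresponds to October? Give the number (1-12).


Calendar month order:
9. September
10. October <--
11. November
October is month number 10

10


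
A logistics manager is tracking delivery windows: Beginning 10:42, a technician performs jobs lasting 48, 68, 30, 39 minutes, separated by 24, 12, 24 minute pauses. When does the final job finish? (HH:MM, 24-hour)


Start: 10:42 = 642 min from midnight
  after task 1 (48 min): 11:30
  after break (24 min): 11:54
  after task 2 (68 min): 13:02
  after break (12 min): 13:14
  after task 3 (30 min): 13:44
  after break (24 min): 14:08
  after task 4 (39 min): 14:47
Total elapsed: 245 minutes
End time: 14:47

14:47


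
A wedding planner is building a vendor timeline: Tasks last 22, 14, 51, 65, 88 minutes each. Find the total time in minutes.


Durations: 22, 14, 51, 65, 88
Running sum: 22
+ 14 = 36
+ 51 = 87
+ 65 = 152
+ 88 = 240
Total duration: 240 minutes
That is 4 hours and 0 minutes

240


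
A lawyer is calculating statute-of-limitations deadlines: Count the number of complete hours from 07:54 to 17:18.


Start: 07:54
End: 17:18
Hour difference: 17 - 7 = 10 hours
Minute difference: 18 - 54 = -36 minutes
Total minutes: 564
Complete hours: 564 / 60 = 9 (remainder 24)

9


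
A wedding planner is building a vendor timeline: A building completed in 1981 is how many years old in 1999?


Birth year: 1981
Current year: 1999
Age = current year - birth year
Age = 1999 - 1981 = 18

18


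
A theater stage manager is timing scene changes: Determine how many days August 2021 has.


Month: August
Year: 2021
August is a 31-day month
Total: 31 days

31


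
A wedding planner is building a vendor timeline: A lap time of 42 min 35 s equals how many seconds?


Minutes: 42
Seconds: 35
Convert minutes to seconds: 42 x 60 = 2520
Add remaining seconds: 2520 + 35 = 2555

2555


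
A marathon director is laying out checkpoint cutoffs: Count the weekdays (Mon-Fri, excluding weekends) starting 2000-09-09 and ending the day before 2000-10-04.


Start: 2000-09-09 (Saturday)
End (exclusive): 2000-10-04 (Wednesday)
Total calendar days: 25
Full weeks: 25 // 7 = 3 -> 15 weekdays
Remaining 4 days starting on Saturday:
  Sat(-), Sun(-), Mon(w), Tue(w) -> 2 weekdays
Total business days: 15 + 2 = 17

17


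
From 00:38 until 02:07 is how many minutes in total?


Start time: 00:38 = 38 minutes from midnight
End time: 02:07 = 127 minutes from midnight
Difference: 127 - 38 = 89 minutes
That is 1 hours and 29 minutes

89


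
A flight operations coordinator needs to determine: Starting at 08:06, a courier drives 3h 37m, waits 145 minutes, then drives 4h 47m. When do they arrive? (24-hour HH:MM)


Depart: 08:06
Leg 1: +217 min -> 11:43
Layover: +145 min -> 14:08
Leg 2: +287 min -> 18:55
Total travel: 649 minutes = 10h 49m
Arrival: 18:55

18:55


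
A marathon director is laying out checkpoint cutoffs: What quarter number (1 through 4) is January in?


Month: January (month 1)
Q1: January-March (months 1-3)
Q2: April-June (months 4-6)
Q3: July-September (months 7-9)
Q4: October-December (months 10-12)
Month 1 falls in Q1

1


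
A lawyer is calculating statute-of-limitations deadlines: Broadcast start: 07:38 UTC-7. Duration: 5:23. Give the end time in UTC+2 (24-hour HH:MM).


Start: 07:38 in UTC-7
Step 1 - add duration:
  minutes: 38 + 23 = 61 (carry 1h)
  hours: 7 + 5 + 1 = 13
  end in UTC-7: 13:01
Step 2 - convert UTC-7 -> UTC+2:
  offset difference: 2 - (-7) = 9 hours
  13 + (9) = 22 -> mod 24 = 22
Result: 22:01 in UTC+2

22:01


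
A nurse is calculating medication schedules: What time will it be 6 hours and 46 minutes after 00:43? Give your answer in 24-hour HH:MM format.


Start time: 00:43
Adding: 6 hours 46 minutes
Minutes: 43 + 46 = 89
Minute overflow: 89 >= 60, so carry 1 hour, minutes = 29
Hours: 0 + 6 + 1 = 7
Result: 07:29

07:29


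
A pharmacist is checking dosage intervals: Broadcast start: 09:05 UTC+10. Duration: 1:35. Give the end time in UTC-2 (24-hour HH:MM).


Start: 09:05 in UTC+10
Step 1 - add duration:
  minutes: 5 + 35 = 40
  hours: 9 + 1 + 0 = 10
  end in UTC+10: 10:40
Step 2 - convert UTC+10 -> UTC-2:
  offset difference: -2 - (10) = -12 hours
  10 + (-12) = -2 -> mod 24 = 22
Result: 22:40 in UTC-2

22:40


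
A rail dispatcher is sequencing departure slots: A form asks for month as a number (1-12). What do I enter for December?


Calendar month order:
11. November
12. December <--
December is month number 12

12


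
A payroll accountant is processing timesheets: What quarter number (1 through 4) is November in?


Month: November (month 11)
Q1: January-March (months 1-3)
Q2: April-June (months 4-6)
Q3: July-September (months 7-9)
Q4: October-December (months 10-12)
Month 11 falls in Q4

4


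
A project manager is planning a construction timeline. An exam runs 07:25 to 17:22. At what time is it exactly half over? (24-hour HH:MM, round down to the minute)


Start time: 07:25 = 445 minutes from midnight
End time: 17:22 = 1042 minutes from midnight
Sum: 445 + 1042 = 1487
Midpoint: 1487 / 2 = 743 minutes
Convert: 743 / 60 = 12 hours, 23 minutes
Result: 12:23

12:23


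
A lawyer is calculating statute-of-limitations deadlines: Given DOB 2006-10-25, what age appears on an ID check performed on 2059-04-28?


Birth: 2006-10-25
Reference: 2059-04-28
Year difference: 2059 - 2006 = 53
Has birthday (10-25) occurred by 04-28? No
Birthday not yet reached this year -> subtract 1
Age in full years: 52

52


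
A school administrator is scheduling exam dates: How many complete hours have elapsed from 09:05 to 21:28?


Start: 09:05
End: 21:28
Hour difference: 21 - 9 = 12 hours
Minute difference: 28 - 5 = 23 minutes
Total minutes: 743
Complete hours: 743 / 60 = 12 (remainder 23)

12


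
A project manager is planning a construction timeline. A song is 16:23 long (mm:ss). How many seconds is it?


Minutes: 16
Extra seconds: 23
Seconds per minute: 60
Minutes to seconds: 16 x 60 = 960
Total: 960 + 23 = 983

983


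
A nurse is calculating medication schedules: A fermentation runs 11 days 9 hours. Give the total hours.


Days: 11
Extra hours: 9
Hours per day: 24
Days to hours: 11 x 24 = 264
Total: 264 + 9 = 273

273


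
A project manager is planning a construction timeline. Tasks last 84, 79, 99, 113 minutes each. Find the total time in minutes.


Durations: 84, 79, 99, 113
Running sum: 84
+ 79 = 163
+ 99 = 262
+ 113 = 375
Total duration: 375 minutes
That is 6 hours and 15 minutes

375


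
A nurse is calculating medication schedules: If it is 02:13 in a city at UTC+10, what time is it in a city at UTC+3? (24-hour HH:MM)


Local time: 02:13 at UTC+10 (offset 10h)
Target zone: UTC+3 (offset 3h)
Difference: 3 - (10) = -7 hours
Calculation: 2 + (-7) = -5
Wraparound: (-5) mod 24 = 19
Result: 19:13

19:13


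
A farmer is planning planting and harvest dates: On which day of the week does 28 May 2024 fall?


Date: 2024-05-28
January 1, 2024 is a Monday
Day of year: 149
Offset from Jan 1: 148 days
148 mod 7 = 1
Result: Tuesday

Tuesday


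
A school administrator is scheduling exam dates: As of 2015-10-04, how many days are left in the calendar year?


Start: October 04, 2015
End: December 31, 2015
Days left in October: 27
November: 30
December: 31
Sum of remaining months: 61
Total: 27 + 61 = 88

88


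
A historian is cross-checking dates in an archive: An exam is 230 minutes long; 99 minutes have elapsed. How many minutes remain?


Total budget: 230 minutes
Time used: 99 minutes
Remaining: 230 - 99 = 131 minutes
Percent used: 43.0%
Percent remaining: 57.0%

131


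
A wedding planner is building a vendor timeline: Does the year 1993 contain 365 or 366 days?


Year: 1993
Check leap year rules:
Divisible by 4? No
1993 is not a leap year
Days: 365

365


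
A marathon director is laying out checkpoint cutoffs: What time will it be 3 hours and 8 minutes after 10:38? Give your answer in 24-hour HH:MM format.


Start time: 10:38
Adding: 3 hours 8 minutes
Minutes: 38 + 8 = 46
Hours: 10 + 3 + 0 = 13
Result: 13:46

13:46


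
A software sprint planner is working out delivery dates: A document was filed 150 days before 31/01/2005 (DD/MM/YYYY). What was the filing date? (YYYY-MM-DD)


Start: 2005-01-31
Subtracting 150 days
Days already passed in January: 31
After going back through January: 119 more days to subtract
December 2004: 31 days, 88 remaining
November 2004: 30 days, 58 remaining
October 2004: 31 days, 27 remaining
September 2004 has 30 days, need 27
Result: 2004-09-03

2004-09-03


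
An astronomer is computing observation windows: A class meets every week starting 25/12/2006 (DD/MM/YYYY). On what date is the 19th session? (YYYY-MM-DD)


First occurrence: 2006-12-25 (occurrence 1)
Each occurrence is 7 days after the previous.
Occurrence 19 is 18 weeks after the first.
18 weeks = 126 days
2006-12-25 + 126 days = 2007-04-30

2007-04-30


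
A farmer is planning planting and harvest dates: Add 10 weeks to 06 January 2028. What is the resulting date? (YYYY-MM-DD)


Start: 2028-01-06
Weeks to add: 10
Convert to days: 10 x 7 = 70 days
Add 70 days to 2028-01-06
Result: 2028-03-16

2028-03-16


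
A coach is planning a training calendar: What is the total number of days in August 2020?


Month: August
Year: 2020
August is a 31-day month
Total: 31 days

31


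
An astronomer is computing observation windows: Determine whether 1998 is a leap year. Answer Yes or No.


Year: 1998
Divisible by 4? 1998 / 4 = 499.5 -> No
Not divisible by 4, so NOT a leap year

No


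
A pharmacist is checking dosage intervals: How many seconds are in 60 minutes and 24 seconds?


Minutes: 60
Seconds: 24
Convert minutes to seconds: 60 x 60 = 3600
Add remaining seconds: 3600 + 24 = 3624

3624


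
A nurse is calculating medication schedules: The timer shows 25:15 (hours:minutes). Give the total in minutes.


Hours: 25
Minutes: 15
Convert hours to minutes: 25 x 60 = 1500
Add remaining minutes: 1500 + 15 = 1515

1515


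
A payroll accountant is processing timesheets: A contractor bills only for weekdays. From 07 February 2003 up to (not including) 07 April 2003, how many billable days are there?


Start: 2003-02-07 (Friday)
End (exclusive): 2003-04-07 (Monday)
Total calendar days: 59
Full weeks: 59 // 7 = 8 -> 40 weekdays
Remaining 3 days starting on Friday:
  Fri(w), Sat(-), Sun(-) -> 1 weekdays
Total business days: 40 + 1 = 41

41


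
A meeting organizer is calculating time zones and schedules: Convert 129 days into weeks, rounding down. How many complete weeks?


Total days: 129
Days per week: 7
Division: 129 / 7 = 18 remainder 3
Complete weeks: 18
Remaining days: 3

18


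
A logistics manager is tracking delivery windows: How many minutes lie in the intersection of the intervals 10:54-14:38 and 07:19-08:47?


Interval A: [654, 878] minutes from midnight
Interval B: [439, 527] minutes from midnight
Overlap start = max(654, 439) = 654
Overlap end = min(878, 527) = 527
End <= start, so the intervals do not overlap: 0 minutes

0


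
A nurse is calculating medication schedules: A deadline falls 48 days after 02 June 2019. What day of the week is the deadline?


Start: 2019-06-02 (Sunday)
Step 1 - find target date: add 48 days
  2019-06-02 + 48 days = 2019-07-20
Step 2 - day of week:
  48 mod 7 = 6
  Sunday + 6 days -> Saturday
Result: Saturday (2019-07-20)

Saturday


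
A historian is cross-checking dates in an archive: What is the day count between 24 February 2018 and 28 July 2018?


Start date: 2018-02-24
End date: 2018-07-28
Feb 2018: +5 days
Mar 2018: +31 days
Apr 2018: +30 days
... (3 more months)
Total: 154 days

154


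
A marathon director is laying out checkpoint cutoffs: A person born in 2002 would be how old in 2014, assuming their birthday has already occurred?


Birth year: 2002
Current year: 2014
Age = current year - birth year
Age = 2014 - 2002 = 12

12


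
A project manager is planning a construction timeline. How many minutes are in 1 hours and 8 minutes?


Hours: 1
Extra minutes: 8
Minutes per hour: 60
Hours to minutes: 1 x 60 = 60
Total: 60 + 8 = 68

68


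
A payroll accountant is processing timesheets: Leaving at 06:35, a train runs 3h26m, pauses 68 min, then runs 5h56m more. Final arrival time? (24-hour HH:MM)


Depart: 06:35
Leg 1: +206 min -> 10:01
Layover: +68 min -> 11:09
Leg 2: +356 min -> 17:05
Total travel: 630 minutes = 10h 30m
Arrival: 17:05

17:05


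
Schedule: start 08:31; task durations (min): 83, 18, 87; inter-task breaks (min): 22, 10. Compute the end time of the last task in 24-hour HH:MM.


Start: 08:31 = 511 min from midnight
  after task 1 (83 min): 09:54
  after break (22 min): 10:16
  after task 2 (18 min): 10:34
  after break (10 min): 10:44
  after task 3 (87 min): 12:11
Total elapsed: 220 minutes
End time: 12:11

12:11


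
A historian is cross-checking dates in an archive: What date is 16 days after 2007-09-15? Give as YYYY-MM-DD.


Start: 2007-09-15
Adding 16 days
Days remaining in September: 15
After September: 1 days still to add
October 2007 has 31 days, need 1
Result: 2007-10-01

2007-10-01


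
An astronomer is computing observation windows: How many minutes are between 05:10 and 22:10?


Start time: 05:10 = 310 minutes from midnight
End time: 22:10 = 1330 minutes from midnight
Difference: 1330 - 310 = 1020 minutes
That is 17 hours and 0 minutes

1020


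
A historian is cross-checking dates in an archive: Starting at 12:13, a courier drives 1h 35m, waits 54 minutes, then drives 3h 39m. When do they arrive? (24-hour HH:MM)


Depart: 12:13
Leg 1: +95 min -> 13:48
Layover: +54 min -> 14:42
Leg 2: +219 min -> 18:21
Total travel: 368 minutes = 6h 8m
Arrival: 18:21

18:21


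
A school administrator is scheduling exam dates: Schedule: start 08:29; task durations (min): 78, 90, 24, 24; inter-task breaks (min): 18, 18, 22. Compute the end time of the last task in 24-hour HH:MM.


Start: 08:29 = 509 min from midnight
  after task 1 (78 min): 09:47
  after break (18 min): 10:05
  after task 2 (90 min): 11:35
  after break (18 min): 11:53
  after task 3 (24 min): 12:17
  after break (22 min): 12:39
  after task 4 (24 min): 13:03
Total elapsed: 274 minutes
End time: 13:03

13:03


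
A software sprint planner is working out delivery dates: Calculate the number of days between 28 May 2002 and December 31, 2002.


Start: May 28, 2002
End: December 31, 2002
Days left in May: 3
June: 30
July: 31
August: 31
September: 30
... plus remaining months
Sum of remaining months: 214
Total: 3 + 214 = 217

217


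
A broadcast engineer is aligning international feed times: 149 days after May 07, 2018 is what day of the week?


Start: 2018-05-07 (Monday)
Step 1 - find target date: add 149 days
  2018-05-07 + 149 days = 2018-10-03
Step 2 - day of week:
  149 mod 7 = 2
  Monday + 2 days -> Wednesday
Result: Wednesday (2018-10-03)

Wednesday


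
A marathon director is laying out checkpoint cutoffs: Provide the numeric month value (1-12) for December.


Calendar month order:
11. November
12. December <--
December is month number 12

12


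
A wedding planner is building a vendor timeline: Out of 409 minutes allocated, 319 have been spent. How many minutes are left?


Total budget: 409 minutes
Time used: 319 minutes
Remaining: 409 - 319 = 90 minutes
Percent used: 78.0%
Percent remaining: 22.0%

90


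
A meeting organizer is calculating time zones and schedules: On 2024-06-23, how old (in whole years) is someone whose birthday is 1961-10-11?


Birth: 1961-10-11
Reference: 2024-06-23
Year difference: 2024 - 1961 = 63
Has birthday (10-11) occurred by 06-23? No
Birthday not yet reached this year -> subtract 1
Age in full years: 62

62


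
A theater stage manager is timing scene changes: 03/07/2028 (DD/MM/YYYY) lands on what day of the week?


Date: 2028-07-03
January 1, 2028 is a Saturday
Day of year: 185
Offset from Jan 1: 184 days
184 mod 7 = 2
Result: Monday

Monday


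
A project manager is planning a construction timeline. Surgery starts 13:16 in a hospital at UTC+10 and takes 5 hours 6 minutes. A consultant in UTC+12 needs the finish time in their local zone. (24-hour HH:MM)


Start: 13:16 in UTC+10
Step 1 - add duration:
  minutes: 16 + 6 = 22
  hours: 13 + 5 + 0 = 18
  end in UTC+10: 18:22
Step 2 - convert UTC+10 -> UTC+12:
  offset difference: 12 - (10) = 2 hours
  18 + (2) = 20 -> mod 24 = 20
Result: 20:22 in UTC+12

20:22


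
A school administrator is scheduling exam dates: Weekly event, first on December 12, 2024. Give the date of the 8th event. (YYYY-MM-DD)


First occurrence: 2024-12-12 (occurrence 1)
Each occurrence is 7 days after the previous.
Occurrence 8 is 7 weeks after the first.
7 weeks = 49 days
2024-12-12 + 49 days = 2025-01-30

2025-01-30


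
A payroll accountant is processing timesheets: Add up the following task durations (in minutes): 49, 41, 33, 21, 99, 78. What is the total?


Durations: 49, 41, 33, 21, 99, 78
Running sum: 49
+ 41 = 90
+ 33 = 123
+ 21 = 144
+ 99 = 243
+ 78 = 321
Total duration: 321 minutes
That is 5 hours and 21 minutes

321


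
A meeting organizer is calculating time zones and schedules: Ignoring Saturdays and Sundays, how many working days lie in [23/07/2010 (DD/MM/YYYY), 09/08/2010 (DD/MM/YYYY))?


Start: 2010-07-23 (Friday)
End (exclusive): 2010-08-09 (Monday)
Total calendar days: 17
Full weeks: 17 // 7 = 2 -> 10 weekdays
Remaining 3 days starting on Friday:
  Fri(w), Sat(-), Sun(-) -> 1 weekdays
Total business days: 10 + 1 = 11

11


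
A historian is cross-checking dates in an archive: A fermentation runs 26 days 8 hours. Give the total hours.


Days: 26
Extra hours: 8
Hours per day: 24
Days to hours: 26 x 24 = 624
Total: 624 + 8 = 632

632


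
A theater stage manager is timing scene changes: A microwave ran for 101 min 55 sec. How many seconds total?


Minutes: 101
Extra seconds: 55
Seconds per minute: 60
Minutes to seconds: 101 x 60 = 6060
Total: 6060 + 55 = 6115

6115


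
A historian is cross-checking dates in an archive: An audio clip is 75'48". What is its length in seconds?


Minutes: 75
Seconds: 48
Convert minutes to seconds: 75 x 60 = 4500
Add remaining seconds: 4500 + 48 = 4548

4548


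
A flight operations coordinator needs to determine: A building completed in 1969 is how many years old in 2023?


Birth year: 1969
Current year: 2023
Age = current year - birth year
Age = 2023 - 1969 = 54

54


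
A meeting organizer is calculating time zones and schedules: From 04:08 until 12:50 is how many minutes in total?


Start time: 04:08 = 248 minutes from midnight
End time: 12:50 = 770 minutes from midnight
Difference: 770 - 248 = 522 minutes
That is 8 hours and 42 minutes

522


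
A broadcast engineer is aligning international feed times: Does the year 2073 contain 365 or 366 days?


Year: 2073
Check leap year rules:
Divisible by 4? No
2073 is not a leap year
Days: 365

365


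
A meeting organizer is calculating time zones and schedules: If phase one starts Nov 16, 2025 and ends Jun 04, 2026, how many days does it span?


Start date: 2025-11-16
End date: 2026-06-04
Nov 2025: +15 days
Dec 2025: +31 days
Jan 2026: +31 days
... (5 more months)
Total: 200 days

200


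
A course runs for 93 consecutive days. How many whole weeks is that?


Total days: 93
Days per week: 7
Division: 93 / 7 = 13 remainder 2
Complete weeks: 13
Remaining days: 2

13


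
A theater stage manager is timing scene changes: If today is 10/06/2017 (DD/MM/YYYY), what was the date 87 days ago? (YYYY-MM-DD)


Start: 2017-06-10
Subtracting 87 days
Days already passed in June: 10
After going back through June: 77 more days to subtract
May 2017: 31 days, 46 remaining
April 2017: 30 days, 16 remaining
March 2017 has 31 days, need 16
Result: 2017-03-15

2017-03-15


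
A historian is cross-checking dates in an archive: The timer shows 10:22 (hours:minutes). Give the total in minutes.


Hours: 10
Minutes: 22
Convert hours to minutes: 10 x 60 = 600
Add remaining minutes: 600 + 22 = 622

622


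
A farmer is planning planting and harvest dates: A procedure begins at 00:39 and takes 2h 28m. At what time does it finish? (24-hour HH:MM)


Start time: 00:39
Adding: 2 hours 28 minutes
Minutes: 39 + 28 = 67
Minute overflow: 67 >= 60, so carry 1 hour, minutes = 7
Hours: 0 + 2 + 1 = 3
Result: 03:07

03:07


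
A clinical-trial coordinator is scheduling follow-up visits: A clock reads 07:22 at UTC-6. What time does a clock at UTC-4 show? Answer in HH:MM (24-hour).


Local time: 07:22 at UTC-6 (offset -6h)
Target zone: UTC-4 (offset -4h)
Difference: -4 - (-6) = 2 hours
Calculation: 7 + (2) = 9
Result: 09:22

09:22


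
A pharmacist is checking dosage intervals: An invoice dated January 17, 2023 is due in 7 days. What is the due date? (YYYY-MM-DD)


Start: 2023-01-17
Adding 7 days
Days remaining in January: 14
Result: 2023-01-24

2023-01-24


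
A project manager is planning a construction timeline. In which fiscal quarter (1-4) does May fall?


Month: May (month 5)
Q1: January-March (months 1-3)
Q2: April-June (months 4-6)
Q3: July-September (months 7-9)
Q4: October-December (months 10-12)
Month 5 falls in Q2

2


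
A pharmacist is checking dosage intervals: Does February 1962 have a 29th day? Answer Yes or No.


Year: 1962
Divisible by 4? 1962 / 4 = 490.5 -> No
Not divisible by 4, so NOT a leap year

No


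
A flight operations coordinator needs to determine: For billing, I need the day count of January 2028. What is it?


Month: January
Year: 2028
January is a 31-day month
Total: 31 days

31


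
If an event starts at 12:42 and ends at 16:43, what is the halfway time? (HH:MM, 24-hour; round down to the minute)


Start time: 12:42 = 762 minutes from midnight
End time: 16:43 = 1003 minutes from midnight
Sum: 762 + 1003 = 1765
Midpoint: 1765 / 2 = 882 minutes
Convert: 882 / 60 = 14 hours, 42 minutes
Result: 14:42

14:42


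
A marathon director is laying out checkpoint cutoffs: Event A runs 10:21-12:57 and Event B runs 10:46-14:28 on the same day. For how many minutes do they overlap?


Interval A: [621, 777] minutes from midnight
Interval B: [646, 868] minutes from midnight
Overlap start = max(621, 646) = 646
Overlap end = min(777, 868) = 777
Overlap = 777 - 646 = 131 minutes

131


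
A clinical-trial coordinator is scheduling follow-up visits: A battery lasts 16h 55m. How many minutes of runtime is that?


Hours: 16
Extra minutes: 55
Minutes per hour: 60
Hours to minutes: 16 x 60 = 960
Total: 960 + 55 = 1015

1015


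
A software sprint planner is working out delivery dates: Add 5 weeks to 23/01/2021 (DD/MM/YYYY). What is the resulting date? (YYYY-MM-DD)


Start: 2021-01-23
Weeks to add: 5
Convert to days: 5 x 7 = 35 days
Add 35 days to 2021-01-23
Result: 2021-02-27

2021-02-27


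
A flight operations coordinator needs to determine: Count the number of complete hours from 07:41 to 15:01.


Start: 07:41
End: 15:01
Hour difference: 15 - 7 = 8 hours
Minute difference: 1 - 41 = -40 minutes
Total minutes: 440
Complete hours: 440 / 60 = 7 (remainder 20)

7


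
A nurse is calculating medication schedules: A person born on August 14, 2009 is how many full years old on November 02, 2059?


Birth: 2009-08-14
Reference: 2059-11-02
Year difference: 2059 - 2009 = 50
Has birthday (08-14) occurred by 11-02? Yes
Age in full years: 50

50


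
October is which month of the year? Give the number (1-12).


Calendar month order:
9. September
10. October <--
11. November
October is month number 10

10


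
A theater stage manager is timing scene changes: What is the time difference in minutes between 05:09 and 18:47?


Start time: 05:09 = 309 minutes from midnight
End time: 18:47 = 1127 minutes from midnight
Difference: 1127 - 309 = 818 minutes
That is 13 hours and 38 minutes

818


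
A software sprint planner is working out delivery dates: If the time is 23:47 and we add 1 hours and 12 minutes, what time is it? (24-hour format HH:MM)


Start time: 23:47
Adding: 1 hours 12 minutes
Minutes: 47 + 12 = 59
Hours: 23 + 1 + 0 = 24
Hour wraparound: 24 mod 24 = 0
Result: 00:59

00:59


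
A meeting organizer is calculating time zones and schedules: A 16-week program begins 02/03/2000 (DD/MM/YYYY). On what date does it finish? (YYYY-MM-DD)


Start: 2000-03-02
Weeks to add: 16
Convert to days: 16 x 7 = 112 days
Add 112 days to 2000-03-02
Result: 2000-06-22

2000-06-22


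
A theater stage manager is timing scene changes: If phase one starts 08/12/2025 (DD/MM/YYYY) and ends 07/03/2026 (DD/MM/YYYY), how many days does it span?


Start date: 2025-12-08
End date: 2026-03-07
Dec 2025: +24 days
Jan 2026: +31 days
Feb 2026: +28 days
Mar 2026: +6 days
Total: 89 days

89


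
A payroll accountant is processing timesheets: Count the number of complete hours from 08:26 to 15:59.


Start: 08:26
End: 15:59
Hour difference: 15 - 8 = 7 hours
Minute difference: 59 - 26 = 33 minutes
Total minutes: 453
Complete hours: 453 / 60 = 7 (remainder 33)

7


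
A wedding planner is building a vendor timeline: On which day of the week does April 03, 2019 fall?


Date: 2019-04-03
January 1, 2019 is a Tuesday
Day of year: 93
Offset from Jan 1: 92 days
92 mod 7 = 1
Result: Wednesday

Wednesday


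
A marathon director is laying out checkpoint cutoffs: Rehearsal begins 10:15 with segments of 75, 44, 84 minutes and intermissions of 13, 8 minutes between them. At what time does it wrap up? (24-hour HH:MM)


Start: 10:15 = 615 min from midnight
  after task 1 (75 min): 11:30
  after break (13 min): 11:43
  after task 2 (44 min): 12:27
  after break (8 min): 12:35
  after task 3 (84 min): 13:59
Total elapsed: 224 minutes
End time: 13:59

13:59


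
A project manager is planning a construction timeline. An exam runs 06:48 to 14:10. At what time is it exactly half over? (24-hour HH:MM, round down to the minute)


Start time: 06:48 = 408 minutes from midnight
End time: 14:10 = 850 minutes from midnight
Sum: 408 + 850 = 1258
Midpoint: 1258 / 2 = 629 minutes
Convert: 629 / 60 = 10 hours, 29 minutes
Result: 10:29

10:29


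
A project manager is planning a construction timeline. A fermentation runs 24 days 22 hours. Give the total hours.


Days: 24
Extra hours: 22
Hours per day: 24
Days to hours: 24 x 24 = 576
Total: 576 + 22 = 598

598


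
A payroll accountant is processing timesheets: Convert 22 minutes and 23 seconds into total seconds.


Minutes: 22
Seconds: 23
Convert minutes to seconds: 22 x 60 = 1320
Add remaining seconds: 1320 + 23 = 1343

1343


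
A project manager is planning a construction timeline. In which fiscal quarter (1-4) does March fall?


Month: March (month 3)
Q1: January-March (months 1-3)
Q2: April-June (months 4-6)
Q3: July-September (months 7-9)
Q4: October-December (months 10-12)
Month 3 falls in Q1

1


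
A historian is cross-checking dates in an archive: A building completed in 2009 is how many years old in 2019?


Birth year: 2009
Current year: 2019
Age = current year - birth year
Age = 2019 - 2009 = 10

10


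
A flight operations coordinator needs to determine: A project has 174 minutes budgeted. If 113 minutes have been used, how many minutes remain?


Total budget: 174 minutes
Time used: 113 minutes
Remaining: 174 - 113 = 61 minutes
Percent used: 64.9%
Percent remaining: 35.1%

61


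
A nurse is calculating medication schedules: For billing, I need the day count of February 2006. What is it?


Month: February
Year: 2006
2006 is not a leap year
February has 28 days
Total: 28 days

28


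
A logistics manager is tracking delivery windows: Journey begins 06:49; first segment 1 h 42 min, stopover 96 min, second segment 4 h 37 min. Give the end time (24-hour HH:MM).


Depart: 06:49
Leg 1: +102 min -> 08:31
Layover: +96 min -> 10:07
Leg 2: +277 min -> 14:44
Total travel: 475 minutes = 7h 55m
Arrival: 14:44

14:44


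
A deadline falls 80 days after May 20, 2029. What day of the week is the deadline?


Start: 2029-05-20 (Sunday)
Step 1 - find target date: add 80 days
  2029-05-20 + 80 days = 2029-08-08
Step 2 - day of week:
  80 mod 7 = 3
  Sunday + 3 days -> Wednesday
Result: Wednesday (2029-08-08)

Wednesday


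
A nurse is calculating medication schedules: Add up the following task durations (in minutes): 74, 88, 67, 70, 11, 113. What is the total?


Durations: 74, 88, 67, 70, 11, 113
Running sum: 74
+ 88 = 162
+ 67 = 229
+ 70 = 299
+ 11 = 310
+ 113 = 423
Total duration: 423 minutes
That is 7 hours and 3 minutes

423


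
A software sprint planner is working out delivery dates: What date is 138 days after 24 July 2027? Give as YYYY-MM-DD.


Start: 2027-07-24
Adding 138 days
Days remaining in July: 7
After July: 131 days still to add
August 2027: 31 days, 100 remaining
September 2027: 30 days, 70 remaining
October 2027: 31 days, 39 remaining
November 2027: 30 days, 9 remaining
Result: 2027-12-09

2027-12-09


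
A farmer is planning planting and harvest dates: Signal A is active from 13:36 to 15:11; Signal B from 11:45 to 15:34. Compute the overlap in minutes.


Interval A: [816, 911] minutes from midnight
Interval B: [705, 934] minutes from midnight
Overlap start = max(816, 705) = 816
Overlap end = min(911, 934) = 911
Overlap = 911 - 816 = 95 minutes

95


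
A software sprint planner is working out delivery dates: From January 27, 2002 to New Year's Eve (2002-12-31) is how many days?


Start: January 27, 2002
End: December 31, 2002
Days left in January: 4
February: 28
March: 31
April: 30
May: 31
... plus remaining months
Sum of remaining months: 334
Total: 4 + 334 = 338

338


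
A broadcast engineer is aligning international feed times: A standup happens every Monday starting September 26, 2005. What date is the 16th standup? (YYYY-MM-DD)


First occurrence: 2005-09-26 (occurrence 1)
Each occurrence is 7 days after the previous.
Occurrence 16 is 15 weeks after the first.
15 weeks = 105 days
2005-09-26 + 105 days = 2006-01-09

2006-01-09


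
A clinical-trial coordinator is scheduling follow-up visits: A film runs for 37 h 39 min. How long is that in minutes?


Hours: 37
Minutes: 39
Convert hours to minutes: 37 x 60 = 2220
Add remaining minutes: 2220 + 39 = 2259

2259


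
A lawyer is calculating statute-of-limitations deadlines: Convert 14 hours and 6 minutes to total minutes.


Hours: 14
Extra minutes: 6
Minutes per hour: 60
Hours to minutes: 14 x 60 = 840
Total: 840 + 6 = 846

846


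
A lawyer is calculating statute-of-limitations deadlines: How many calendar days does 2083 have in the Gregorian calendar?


Year: 2083
Check leap year rules:
Divisible by 4? No
2083 is not a leap year
Days: 365

365


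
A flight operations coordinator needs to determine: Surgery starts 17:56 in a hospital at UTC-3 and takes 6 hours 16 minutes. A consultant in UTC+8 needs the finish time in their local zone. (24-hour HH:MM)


Start: 17:56 in UTC-3
Step 1 - add duration:
  minutes: 56 + 16 = 72 (carry 1h)
  hours: 17 + 6 + 1 = 24
  end in UTC-3: 00:12
Step 2 - convert UTC-3 -> UTC+8:
  offset difference: 8 - (-3) = 11 hours
  0 + (11) = 11 -> mod 24 = 11
Result: 11:12 in UTC+8

11:12


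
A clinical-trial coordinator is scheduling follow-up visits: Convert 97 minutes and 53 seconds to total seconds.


Minutes: 97
Extra seconds: 53
Seconds per minute: 60
Minutes to seconds: 97 x 60 = 5820
Total: 5820 + 53 = 5873

5873


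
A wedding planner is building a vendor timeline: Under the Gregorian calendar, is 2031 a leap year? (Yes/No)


Year: 2031
Divisible by 4? 2031 / 4 = 507.75 -> No
Not divisible by 4, so NOT a leap year

No


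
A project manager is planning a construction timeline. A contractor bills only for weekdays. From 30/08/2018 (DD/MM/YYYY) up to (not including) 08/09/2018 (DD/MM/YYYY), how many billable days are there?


Start: 2018-08-30 (Thursday)
End (exclusive): 2018-09-08 (Saturday)
Total calendar days: 9
Full weeks: 9 // 7 = 1 -> 5 weekdays
Remaining 2 days starting on Thursday:
  Thu(w), Fri(w) -> 2 weekdays
Total business days: 5 + 2 = 7

7


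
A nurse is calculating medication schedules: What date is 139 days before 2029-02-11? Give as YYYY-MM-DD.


Start: 2029-02-11
Subtracting 139 days
Days already passed in February: 11
After going back through February: 128 more days to subtract
January 2029: 31 days, 97 remaining
December 2028: 31 days, 66 remaining
November 2028: 30 days, 36 remaining
October 2028: 31 days, 5 remaining
Result: 2028-09-25

2028-09-25


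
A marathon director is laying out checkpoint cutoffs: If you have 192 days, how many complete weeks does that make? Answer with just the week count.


Total days: 192
Days per week: 7
Division: 192 / 7 = 27 remainder 3
Complete weeks: 27
Remaining days: 3

27


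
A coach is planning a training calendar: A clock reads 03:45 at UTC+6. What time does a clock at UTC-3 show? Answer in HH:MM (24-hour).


Local time: 03:45 at UTC+6 (offset 6h)
Target zone: UTC-3 (offset -3h)
Difference: -3 - (6) = -9 hours
Calculation: 3 + (-9) = -6
Wraparound: (-6) mod 24 = 18
Result: 18:45

18:45


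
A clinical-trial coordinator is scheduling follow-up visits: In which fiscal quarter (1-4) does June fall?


Month: June (month 6)
Q1: January-March (months 1-3)
Q2: April-June (months 4-6)
Q3: July-September (months 7-9)
Q4: October-December (months 10-12)
Month 6 falls in Q2

2


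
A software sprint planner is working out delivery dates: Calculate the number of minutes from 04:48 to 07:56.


Start time: 04:48 = 288 minutes from midnight
End time: 07:56 = 476 minutes from midnight
Difference: 476 - 288 = 188 minutes
That is 3 hours and 8 minutes

188


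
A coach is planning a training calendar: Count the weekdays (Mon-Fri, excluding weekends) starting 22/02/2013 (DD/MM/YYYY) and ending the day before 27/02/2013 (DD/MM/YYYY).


Start: 2013-02-22 (Friday)
End (exclusive): 2013-02-27 (Wednesday)
Total calendar days: 5
Full weeks: 5 // 7 = 0 -> 0 weekdays
Remaining 5 days starting on Friday:
  Fri(w), Sat(-), Sun(-), Mon(w), Tue(w) -> 3 weekdays
Total business days: 0 + 3 = 3

3


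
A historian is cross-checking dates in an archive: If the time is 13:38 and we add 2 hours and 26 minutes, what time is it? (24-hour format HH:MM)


Start time: 13:38
Adding: 2 hours 26 minutes
Minutes: 38 + 26 = 64
Minute overflow: 64 >= 60, so carry 1 hour, minutes = 4
Hours: 13 + 2 + 1 = 16
Result: 16:04

16:04


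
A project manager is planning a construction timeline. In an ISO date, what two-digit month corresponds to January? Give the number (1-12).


Calendar month order:
1. January <--
2. February
January is month number 1

1


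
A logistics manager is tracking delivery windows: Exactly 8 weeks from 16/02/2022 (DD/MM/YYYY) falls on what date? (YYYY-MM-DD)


Start: 2022-02-16
Weeks to add: 8
Convert to days: 8 x 7 = 56 days
Add 56 days to 2022-02-16
Result: 2022-04-13

2022-04-13


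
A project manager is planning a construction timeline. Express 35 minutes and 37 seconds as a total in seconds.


Minutes: 35
Seconds: 37
Convert minutes to seconds: 35 x 60 = 2100
Add remaining seconds: 2100 + 37 = 2137

2137


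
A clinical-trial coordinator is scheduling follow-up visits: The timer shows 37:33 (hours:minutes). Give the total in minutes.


Hours: 37
Minutes: 33
Convert hours to minutes: 37 x 60 = 2220
Add remaining minutes: 2220 + 33 = 2253

2253


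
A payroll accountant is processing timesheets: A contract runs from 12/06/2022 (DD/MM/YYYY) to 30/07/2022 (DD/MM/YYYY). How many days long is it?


Start date: 2022-06-12
End date: 2022-07-30
Jun 2022: +19 days
Jul 2022: +29 days
Total: 48 days

48


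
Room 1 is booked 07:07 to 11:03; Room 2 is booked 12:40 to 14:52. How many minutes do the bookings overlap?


Interval A: [427, 663] minutes from midnight
Interval B: [760, 892] minutes from midnight
Overlap start = max(427, 760) = 760
Overlap end = min(663, 892) = 663
End <= start, so the intervals do not overlap: 0 minutes

0


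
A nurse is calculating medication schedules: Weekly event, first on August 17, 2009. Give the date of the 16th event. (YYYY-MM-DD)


First occurrence: 2009-08-17 (occurrence 1)
Each occurrence is 7 days after the previous.
Occurrence 16 is 15 weeks after the first.
15 weeks = 105 days
2009-08-17 + 105 days = 2009-11-30

2009-11-30


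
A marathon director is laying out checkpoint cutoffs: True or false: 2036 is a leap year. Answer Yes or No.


Year: 2036
Divisible by 4? 2036 / 4 = 509.0 -> Yes
Divisible by 100? 2036 / 100 = 20.36 -> No
Divisible by 4 but not 100, so it IS a leap year

Yes


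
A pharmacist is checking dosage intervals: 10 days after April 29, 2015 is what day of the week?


Start: 2015-04-29 (Wednesday)
Step 1 - find target date: add 10 days
  2015-04-29 + 10 days = 2015-05-09
Step 2 - day of week:
  10 mod 7 = 3
  Wednesday + 3 days -> Saturday
Result: Saturday (2015-05-09)

Saturday


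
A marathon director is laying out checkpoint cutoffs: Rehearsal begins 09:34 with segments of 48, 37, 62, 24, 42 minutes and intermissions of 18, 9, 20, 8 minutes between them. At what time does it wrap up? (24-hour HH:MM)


Start: 09:34 = 574 min from midnight
  after task 1 (48 min): 10:22
  after break (18 min): 10:40
  after task 2 (37 min): 11:17
  after break (9 min): 11:26
  after task 3 (62 min): 12:28
  after break (20 min): 12:48
  after task 4 (24 min): 13:12
  after break (8 min): 13:20
  after task 5 (42 min): 14:02
Total elapsed: 268 minutes
End time: 14:02

14:02


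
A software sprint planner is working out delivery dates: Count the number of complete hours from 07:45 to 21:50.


Start: 07:45
End: 21:50
Hour difference: 21 - 7 = 14 hours
Minute difference: 50 - 45 = 5 minutes
Total minutes: 845
Complete hours: 845 / 60 = 14 (remainder 5)

14


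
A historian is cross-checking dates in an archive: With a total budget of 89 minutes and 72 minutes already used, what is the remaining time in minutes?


Total budget: 89 minutes
Time used: 72 minutes
Remaining: 89 - 72 = 17 minutes
Percent used: 80.9%
Percent remaining: 19.1%

17


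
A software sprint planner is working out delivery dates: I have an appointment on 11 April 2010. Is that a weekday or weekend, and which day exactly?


Date: 2010-04-11
January 1, 2010 is a Friday
Day of year: 101
Offset from Jan 1: 100 days
100 mod 7 = 2
Result: Sunday

Sunday


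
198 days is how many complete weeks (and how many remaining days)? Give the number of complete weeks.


Total days: 198
Days per week: 7
Division: 198 / 7 = 28 remainder 2
Complete weeks: 28
Remaining days: 2

28


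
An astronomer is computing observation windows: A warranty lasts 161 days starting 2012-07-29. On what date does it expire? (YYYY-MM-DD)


Start: 2012-07-29
Adding 161 days
Days remaining in July: 2
After July: 159 days still to add
August 2012: 31 days, 128 remaining
September 2012: 30 days, 98 remaining
October 2012: 31 days, 67 remaining
November 2012: 30 days, 37 remaining
Result: 2013-01-06

2013-01-06


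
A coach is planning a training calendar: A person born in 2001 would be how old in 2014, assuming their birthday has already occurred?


Birth year: 2001
Current year: 2014
Age = current year - birth year
Age = 2014 - 2001 = 13

13
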